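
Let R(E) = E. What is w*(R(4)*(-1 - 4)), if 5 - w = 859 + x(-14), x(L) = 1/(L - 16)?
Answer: 51238/3 ≈ 17079.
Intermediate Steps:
x(L) = 1/(-16 + L)
w = -25619/30 (w = 5 - (859 + 1/(-16 - 14)) = 5 - (859 + 1/(-30)) = 5 - (859 - 1/30) = 5 - 1*25769/30 = 5 - 25769/30 = -25619/30 ≈ -853.97)
w*(R(4)*(-1 - 4)) = -51238*(-1 - 4)/15 = -51238*(-5)/15 = -25619/30*(-20) = 51238/3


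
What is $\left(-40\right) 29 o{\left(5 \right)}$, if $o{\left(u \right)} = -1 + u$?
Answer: $-4640$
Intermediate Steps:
$\left(-40\right) 29 o{\left(5 \right)} = \left(-40\right) 29 \left(-1 + 5\right) = \left(-1160\right) 4 = -4640$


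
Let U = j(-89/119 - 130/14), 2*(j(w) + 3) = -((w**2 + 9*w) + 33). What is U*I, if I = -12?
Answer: 4194846/14161 ≈ 296.23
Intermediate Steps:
j(w) = -39/2 - 9*w/2 - w**2/2 (j(w) = -3 + (-((w**2 + 9*w) + 33))/2 = -3 + (-(33 + w**2 + 9*w))/2 = -3 + (-33 - w**2 - 9*w)/2 = -3 + (-33/2 - 9*w/2 - w**2/2) = -39/2 - 9*w/2 - w**2/2)
U = -699141/28322 (U = -39/2 - 9*(-89/119 - 130/14)/2 - (-89/119 - 130/14)**2/2 = -39/2 - 9*(-89*1/119 - 130*1/14)/2 - (-89*1/119 - 130*1/14)**2/2 = -39/2 - 9*(-89/119 - 65/7)/2 - (-89/119 - 65/7)**2/2 = -39/2 - 9/2*(-1194/119) - (-1194/119)**2/2 = -39/2 + 5373/119 - 1/2*1425636/14161 = -39/2 + 5373/119 - 712818/14161 = -699141/28322 ≈ -24.685)
U*I = -699141/28322*(-12) = 4194846/14161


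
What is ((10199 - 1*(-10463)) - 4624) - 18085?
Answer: -2047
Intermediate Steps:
((10199 - 1*(-10463)) - 4624) - 18085 = ((10199 + 10463) - 4624) - 18085 = (20662 - 4624) - 18085 = 16038 - 18085 = -2047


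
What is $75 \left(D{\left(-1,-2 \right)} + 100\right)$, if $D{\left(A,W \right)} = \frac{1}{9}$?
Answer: $\frac{22525}{3} \approx 7508.3$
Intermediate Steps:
$D{\left(A,W \right)} = \frac{1}{9}$
$75 \left(D{\left(-1,-2 \right)} + 100\right) = 75 \left(\frac{1}{9} + 100\right) = 75 \cdot \frac{901}{9} = \frac{22525}{3}$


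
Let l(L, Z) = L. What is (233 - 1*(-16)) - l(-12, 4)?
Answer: 261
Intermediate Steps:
(233 - 1*(-16)) - l(-12, 4) = (233 - 1*(-16)) - 1*(-12) = (233 + 16) + 12 = 249 + 12 = 261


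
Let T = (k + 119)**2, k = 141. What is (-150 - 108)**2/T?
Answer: 16641/16900 ≈ 0.98467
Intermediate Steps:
T = 67600 (T = (141 + 119)**2 = 260**2 = 67600)
(-150 - 108)**2/T = (-150 - 108)**2/67600 = (-258)**2*(1/67600) = 66564*(1/67600) = 16641/16900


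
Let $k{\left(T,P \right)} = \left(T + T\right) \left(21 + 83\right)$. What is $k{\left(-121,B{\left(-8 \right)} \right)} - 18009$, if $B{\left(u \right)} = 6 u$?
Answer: $-43177$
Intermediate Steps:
$k{\left(T,P \right)} = 208 T$ ($k{\left(T,P \right)} = 2 T 104 = 208 T$)
$k{\left(-121,B{\left(-8 \right)} \right)} - 18009 = 208 \left(-121\right) - 18009 = -25168 - 18009 = -43177$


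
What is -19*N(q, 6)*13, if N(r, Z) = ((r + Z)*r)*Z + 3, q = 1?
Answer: -11115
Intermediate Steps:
N(r, Z) = 3 + Z*r*(Z + r) (N(r, Z) = ((Z + r)*r)*Z + 3 = (r*(Z + r))*Z + 3 = Z*r*(Z + r) + 3 = 3 + Z*r*(Z + r))
-19*N(q, 6)*13 = -19*(3 + 6*1² + 1*6²)*13 = -19*(3 + 6*1 + 1*36)*13 = -19*(3 + 6 + 36)*13 = -19*45*13 = -855*13 = -11115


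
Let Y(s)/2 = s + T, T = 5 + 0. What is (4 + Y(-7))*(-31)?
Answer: 0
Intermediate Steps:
T = 5
Y(s) = 10 + 2*s (Y(s) = 2*(s + 5) = 2*(5 + s) = 10 + 2*s)
(4 + Y(-7))*(-31) = (4 + (10 + 2*(-7)))*(-31) = (4 + (10 - 14))*(-31) = (4 - 4)*(-31) = 0*(-31) = 0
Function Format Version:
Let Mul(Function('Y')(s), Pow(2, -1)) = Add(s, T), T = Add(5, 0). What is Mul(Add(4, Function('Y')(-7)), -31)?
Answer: 0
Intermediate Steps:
T = 5
Function('Y')(s) = Add(10, Mul(2, s)) (Function('Y')(s) = Mul(2, Add(s, 5)) = Mul(2, Add(5, s)) = Add(10, Mul(2, s)))
Mul(Add(4, Function('Y')(-7)), -31) = Mul(Add(4, Add(10, Mul(2, -7))), -31) = Mul(Add(4, Add(10, -14)), -31) = Mul(Add(4, -4), -31) = Mul(0, -31) = 0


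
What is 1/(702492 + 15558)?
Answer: 1/718050 ≈ 1.3927e-6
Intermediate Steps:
1/(702492 + 15558) = 1/718050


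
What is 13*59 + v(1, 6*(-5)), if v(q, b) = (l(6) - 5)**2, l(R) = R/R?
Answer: 783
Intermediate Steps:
l(R) = 1
v(q, b) = 16 (v(q, b) = (1 - 5)**2 = (-4)**2 = 16)
13*59 + v(1, 6*(-5)) = 13*59 + 16 = 767 + 16 = 783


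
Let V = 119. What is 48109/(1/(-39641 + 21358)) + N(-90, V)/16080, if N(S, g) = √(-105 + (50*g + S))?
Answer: -879576847 + √5755/16080 ≈ -8.7958e+8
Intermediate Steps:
N(S, g) = √(-105 + S + 50*g) (N(S, g) = √(-105 + (S + 50*g)) = √(-105 + S + 50*g))
48109/(1/(-39641 + 21358)) + N(-90, V)/16080 = 48109/(1/(-39641 + 21358)) + √(-105 - 90 + 50*119)/16080 = 48109/(1/(-18283)) + √(-105 - 90 + 5950)*(1/16080) = 48109/(-1/18283) + √5755*(1/16080) = 48109*(-18283) + √5755/16080 = -879576847 + √5755/16080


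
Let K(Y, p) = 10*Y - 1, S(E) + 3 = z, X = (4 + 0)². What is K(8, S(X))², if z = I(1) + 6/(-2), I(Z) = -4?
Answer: 6241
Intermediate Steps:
X = 16 (X = 4² = 16)
z = -7 (z = -4 + 6/(-2) = -4 + 6*(-½) = -4 - 3 = -7)
S(E) = -10 (S(E) = -3 - 7 = -10)
K(Y, p) = -1 + 10*Y
K(8, S(X))² = (-1 + 10*8)² = (-1 + 80)² = 79² = 6241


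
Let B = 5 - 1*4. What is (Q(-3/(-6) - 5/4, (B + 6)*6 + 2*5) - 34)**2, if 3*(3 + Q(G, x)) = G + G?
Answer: 5625/4 ≈ 1406.3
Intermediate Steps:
B = 1 (B = 5 - 4 = 1)
Q(G, x) = -3 + 2*G/3 (Q(G, x) = -3 + (G + G)/3 = -3 + (2*G)/3 = -3 + 2*G/3)
(Q(-3/(-6) - 5/4, (B + 6)*6 + 2*5) - 34)**2 = ((-3 + 2*(-3/(-6) - 5/4)/3) - 34)**2 = ((-3 + 2*(-3*(-1/6) - 5*1/4)/3) - 34)**2 = ((-3 + 2*(1/2 - 5/4)/3) - 34)**2 = ((-3 + (2/3)*(-3/4)) - 34)**2 = ((-3 - 1/2) - 34)**2 = (-7/2 - 34)**2 = (-75/2)**2 = 5625/4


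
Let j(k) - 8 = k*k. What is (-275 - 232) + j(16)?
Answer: -243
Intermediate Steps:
j(k) = 8 + k² (j(k) = 8 + k*k = 8 + k²)
(-275 - 232) + j(16) = (-275 - 232) + (8 + 16²) = -507 + (8 + 256) = -507 + 264 = -243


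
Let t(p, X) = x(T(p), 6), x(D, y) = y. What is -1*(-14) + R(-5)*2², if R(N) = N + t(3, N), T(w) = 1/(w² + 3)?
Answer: 18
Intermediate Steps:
T(w) = 1/(3 + w²)
t(p, X) = 6
R(N) = 6 + N (R(N) = N + 6 = 6 + N)
-1*(-14) + R(-5)*2² = -1*(-14) + (6 - 5)*2² = 14 + 1*4 = 14 + 4 = 18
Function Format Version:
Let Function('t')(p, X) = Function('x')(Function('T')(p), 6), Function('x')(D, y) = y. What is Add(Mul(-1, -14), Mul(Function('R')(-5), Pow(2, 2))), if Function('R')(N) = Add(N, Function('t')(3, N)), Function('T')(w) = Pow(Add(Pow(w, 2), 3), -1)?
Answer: 18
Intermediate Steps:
Function('T')(w) = Pow(Add(3, Pow(w, 2)), -1)
Function('t')(p, X) = 6
Function('R')(N) = Add(6, N) (Function('R')(N) = Add(N, 6) = Add(6, N))
Add(Mul(-1, -14), Mul(Function('R')(-5), Pow(2, 2))) = Add(Mul(-1, -14), Mul(Add(6, -5), Pow(2, 2))) = Add(14, Mul(1, 4)) = Add(14, 4) = 18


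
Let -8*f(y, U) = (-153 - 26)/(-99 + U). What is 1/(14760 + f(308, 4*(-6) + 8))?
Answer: 920/13579021 ≈ 6.7752e-5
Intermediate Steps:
f(y, U) = 179/(8*(-99 + U)) (f(y, U) = -(-153 - 26)/(8*(-99 + U)) = -(-179)/(8*(-99 + U)) = 179/(8*(-99 + U)))
1/(14760 + f(308, 4*(-6) + 8)) = 1/(14760 + 179/(8*(-99 + (4*(-6) + 8)))) = 1/(14760 + 179/(8*(-99 + (-24 + 8)))) = 1/(14760 + 179/(8*(-99 - 16))) = 1/(14760 + (179/8)/(-115)) = 1/(14760 + (179/8)*(-1/115)) = 1/(14760 - 179/920) = 1/(13579021/920) = 920/13579021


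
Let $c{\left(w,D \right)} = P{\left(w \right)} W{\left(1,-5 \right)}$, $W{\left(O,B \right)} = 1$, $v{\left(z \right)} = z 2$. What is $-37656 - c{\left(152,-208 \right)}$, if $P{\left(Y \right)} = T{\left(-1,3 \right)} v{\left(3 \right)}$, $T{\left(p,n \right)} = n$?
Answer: $-37674$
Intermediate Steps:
$v{\left(z \right)} = 2 z$
$P{\left(Y \right)} = 18$ ($P{\left(Y \right)} = 3 \cdot 2 \cdot 3 = 3 \cdot 6 = 18$)
$c{\left(w,D \right)} = 18$ ($c{\left(w,D \right)} = 18 \cdot 1 = 18$)
$-37656 - c{\left(152,-208 \right)} = -37656 - 18 = -37674$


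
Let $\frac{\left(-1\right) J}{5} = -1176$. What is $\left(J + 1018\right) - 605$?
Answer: $6293$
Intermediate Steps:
$J = 5880$ ($J = \left(-5\right) \left(-1176\right) = 5880$)
$\left(J + 1018\right) - 605 = \left(5880 + 1018\right) - 605 = 6898 - 605 = 6293$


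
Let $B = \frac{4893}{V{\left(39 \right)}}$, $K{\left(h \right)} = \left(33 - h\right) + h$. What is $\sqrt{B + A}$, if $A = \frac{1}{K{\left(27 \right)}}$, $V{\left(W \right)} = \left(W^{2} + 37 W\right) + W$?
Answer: $\frac{2 \sqrt{76362}}{429} \approx 1.2883$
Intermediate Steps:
$V{\left(W \right)} = W^{2} + 38 W$
$K{\left(h \right)} = 33$
$A = \frac{1}{33} \approx 0.030303$
$B = \frac{233}{143}$ ($B = \frac{4893}{39 \left(38 + 39\right)} = \frac{4893}{39 \cdot 77} = \frac{4893}{3003} = 4893 \cdot \frac{1}{3003} = \frac{233}{143} \approx 1.6294$)
$\sqrt{B + A} = \sqrt{\frac{233}{143} + \frac{1}{33}} = \sqrt{\frac{712}{429}} = \frac{2 \sqrt{76362}}{429}$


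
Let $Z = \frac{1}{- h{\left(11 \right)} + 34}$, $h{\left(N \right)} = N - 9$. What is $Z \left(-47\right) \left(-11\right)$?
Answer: $\frac{517}{32} \approx 16.156$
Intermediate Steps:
$h{\left(N \right)} = -9 + N$
$Z = \frac{1}{32}$ ($Z = \frac{1}{- (-9 + 11) + 34} = \frac{1}{\left(-1\right) 2 + 34} = \frac{1}{-2 + 34} = \frac{1}{32} \approx 0.03125$)
$Z \left(-47\right) \left(-11\right) = \frac{1}{32} \left(-47\right) \left(-11\right) = \left(- \frac{47}{32}\right) \left(-11\right) = \frac{517}{32}$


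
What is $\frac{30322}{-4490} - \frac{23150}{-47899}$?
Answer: $- \frac{674224989}{107533255} \approx -6.2699$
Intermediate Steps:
$\frac{30322}{-4490} - \frac{23150}{-47899} = 30322 \left(- \frac{1}{4490}\right) - - \frac{23150}{47899} = - \frac{15161}{2245} + \frac{23150}{47899} = - \frac{674224989}{107533255}$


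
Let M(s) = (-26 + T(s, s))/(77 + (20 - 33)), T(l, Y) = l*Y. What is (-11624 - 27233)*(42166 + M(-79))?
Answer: -105101929023/64 ≈ -1.6422e+9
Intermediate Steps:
T(l, Y) = Y*l
M(s) = -13/32 + s²/64 (M(s) = (-26 + s*s)/(77 + (20 - 33)) = (-26 + s²)/(77 - 13) = (-26 + s²)/64 = (-26 + s²)*(1/64) = -13/32 + s²/64)
(-11624 - 27233)*(42166 + M(-79)) = (-11624 - 27233)*(42166 + (-13/32 + (1/64)*(-79)²)) = -38857*(42166 + (-13/32 + (1/64)*6241)) = -38857*(42166 + (-13/32 + 6241/64)) = -38857*(42166 + 6215/64) = -38857*2704839/64 = -105101929023/64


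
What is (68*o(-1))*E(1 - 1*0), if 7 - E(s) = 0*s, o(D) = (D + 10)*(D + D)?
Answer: -8568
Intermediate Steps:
o(D) = 2*D*(10 + D) (o(D) = (10 + D)*(2*D) = 2*D*(10 + D))
E(s) = 7 (E(s) = 7 - 0*s = 7 - 1*0 = 7 + 0 = 7)
(68*o(-1))*E(1 - 1*0) = (68*(2*(-1)*(10 - 1)))*7 = (68*(2*(-1)*9))*7 = (68*(-18))*7 = -1224*7 = -8568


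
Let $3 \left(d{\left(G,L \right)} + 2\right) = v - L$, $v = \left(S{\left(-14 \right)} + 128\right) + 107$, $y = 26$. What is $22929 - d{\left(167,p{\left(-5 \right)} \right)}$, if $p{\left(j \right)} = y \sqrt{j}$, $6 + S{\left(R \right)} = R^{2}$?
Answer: $\frac{68368}{3} + \frac{26 i \sqrt{5}}{3} \approx 22789.0 + 19.379 i$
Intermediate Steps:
$S{\left(R \right)} = -6 + R^{2}$
$v = 425$ ($v = \left(\left(-6 + \left(-14\right)^{2}\right) + 128\right) + 107 = \left(\left(-6 + 196\right) + 128\right) + 107 = \left(190 + 128\right) + 107 = 318 + 107 = 425$)
$p{\left(j \right)} = 26 \sqrt{j}$
$d{\left(G,L \right)} = \frac{419}{3} - \frac{L}{3}$ ($d{\left(G,L \right)} = -2 + \frac{425 - L}{3} = -2 - \left(- \frac{425}{3} + \frac{L}{3}\right) = \frac{419}{3} - \frac{L}{3}$)
$22929 - d{\left(167,p{\left(-5 \right)} \right)} = 22929 - \left(\frac{419}{3} - \frac{26 \sqrt{-5}}{3}\right) = 22929 - \left(\frac{419}{3} - \frac{26 i \sqrt{5}}{3}\right) = \frac{68368}{3} + \frac{26 i \sqrt{5}}{3}$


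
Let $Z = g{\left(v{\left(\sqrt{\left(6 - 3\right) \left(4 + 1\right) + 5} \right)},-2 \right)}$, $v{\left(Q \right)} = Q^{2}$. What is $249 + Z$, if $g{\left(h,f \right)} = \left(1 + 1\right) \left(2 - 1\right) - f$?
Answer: $253$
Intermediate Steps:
$g{\left(h,f \right)} = 2 - f$ ($g{\left(h,f \right)} = 2 \cdot 1 - f = 2 - f$)
$Z = 4$ ($Z = 2 - -2 = 2 + 2 = 4$)
$249 + Z = 249 + 4 = 253$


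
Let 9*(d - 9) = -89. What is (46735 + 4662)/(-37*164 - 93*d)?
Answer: -154191/17956 ≈ -8.5872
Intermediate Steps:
d = -8/9 (d = 9 + (1/9)*(-89) = 9 - 89/9 = -8/9 ≈ -0.88889)
(46735 + 4662)/(-37*164 - 93*d) = (46735 + 4662)/(-37*164 - 93*(-8/9)) = 51397/(-6068 + 248/3) = 51397/(-17956/3) = 51397*(-3/17956) = -154191/17956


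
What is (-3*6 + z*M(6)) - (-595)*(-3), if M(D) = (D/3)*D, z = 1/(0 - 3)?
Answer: -1807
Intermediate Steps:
z = -⅓ (z = 1/(-3) = -⅓ ≈ -0.33333)
M(D) = D²/3 (M(D) = (D*(⅓))*D = (D/3)*D = D²/3)
(-3*6 + z*M(6)) - (-595)*(-3) = (-3*6 - 6²/9) - (-595)*(-3) = (-18 - 36/9) - 119*15 = (-18 - ⅓*12) - 1785 = (-18 - 4) - 1785 = -22 - 1785 = -1807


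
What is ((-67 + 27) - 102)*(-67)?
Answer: 9514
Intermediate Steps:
((-67 + 27) - 102)*(-67) = (-40 - 102)*(-67) = -142*(-67) = 9514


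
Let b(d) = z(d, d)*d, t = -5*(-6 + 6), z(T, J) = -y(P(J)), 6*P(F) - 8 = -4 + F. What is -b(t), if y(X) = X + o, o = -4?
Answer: 0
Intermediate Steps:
P(F) = ⅔ + F/6 (P(F) = 4/3 + (-4 + F)/6 = 4/3 + (-⅔ + F/6) = ⅔ + F/6)
y(X) = -4 + X (y(X) = X - 4 = -4 + X)
z(T, J) = 10/3 - J/6 (z(T, J) = -(-4 + (⅔ + J/6)) = -(-10/3 + J/6) = 10/3 - J/6)
t = 0 (t = -5*0 = 0)
b(d) = d*(10/3 - d/6) (b(d) = (10/3 - d/6)*d = d*(10/3 - d/6))
-b(t) = -0*(20 - 1*0)/6 = -0*(20 + 0)/6 = -0*20/6 = -1*0 = 0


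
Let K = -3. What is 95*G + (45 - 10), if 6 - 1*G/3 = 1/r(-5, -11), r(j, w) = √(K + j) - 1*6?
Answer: 39245/22 + 285*I*√2/22 ≈ 1783.9 + 18.32*I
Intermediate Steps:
r(j, w) = -6 + √(-3 + j) (r(j, w) = √(-3 + j) - 1*6 = √(-3 + j) - 6 = -6 + √(-3 + j))
G = 18 - 3/(-6 + 2*I*√2) (G = 18 - 3/(-6 + √(-3 - 5)) = 18 - 3/(-6 + √(-8)) = 18 - 3/(-6 + 2*I*√2) ≈ 18.409 + 0.19285*I)
95*G + (45 - 10) = 95*(405/22 + 3*I*√2/22) + (45 - 10) = (38475/22 + 285*I*√2/22) + 35 = 39245/22 + 285*I*√2/22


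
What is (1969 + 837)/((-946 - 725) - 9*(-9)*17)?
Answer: -1403/147 ≈ -9.5442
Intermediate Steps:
(1969 + 837)/((-946 - 725) - 9*(-9)*17) = 2806/(-1671 + 81*17) = 2806/(-1671 + 1377) = 2806/(-294) = 2806*(-1/294) = -1403/147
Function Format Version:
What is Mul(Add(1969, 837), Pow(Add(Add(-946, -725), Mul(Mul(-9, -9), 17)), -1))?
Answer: Rational(-1403, 147) ≈ -9.5442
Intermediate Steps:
Mul(Add(1969, 837), Pow(Add(Add(-946, -725), Mul(Mul(-9, -9), 17)), -1)) = Mul(2806, Pow(Add(-1671, Mul(81, 17)), -1)) = Mul(2806, Pow(Add(-1671, 1377), -1)) = Mul(2806, Pow(-294, -1)) = Mul(2806, Rational(-1, 294)) = Rational(-1403, 147)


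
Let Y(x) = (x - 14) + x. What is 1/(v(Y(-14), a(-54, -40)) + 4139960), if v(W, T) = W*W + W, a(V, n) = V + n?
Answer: 1/4141682 ≈ 2.4145e-7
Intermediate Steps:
Y(x) = -14 + 2*x (Y(x) = (-14 + x) + x = -14 + 2*x)
v(W, T) = W + W**2 (v(W, T) = W**2 + W = W + W**2)
1/(v(Y(-14), a(-54, -40)) + 4139960) = 1/((-14 + 2*(-14))*(1 + (-14 + 2*(-14))) + 4139960) = 1/((-14 - 28)*(1 + (-14 - 28)) + 4139960) = 1/(-42*(1 - 42) + 4139960) = 1/(-42*(-41) + 4139960) = 1/(1722 + 4139960) = 1/4141682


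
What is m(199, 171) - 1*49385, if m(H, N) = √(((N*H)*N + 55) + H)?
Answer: -49385 + √5819213 ≈ -46973.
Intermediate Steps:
m(H, N) = √(55 + H + H*N²) (m(H, N) = √(((H*N)*N + 55) + H) = √((H*N² + 55) + H) = √((55 + H*N²) + H) = √(55 + H + H*N²))
m(199, 171) - 1*49385 = √(55 + 199 + 199*171²) - 1*49385 = √(55 + 199 + 199*29241) - 49385 = √(55 + 199 + 5818959) - 49385 = √5819213 - 49385 = -49385 + √5819213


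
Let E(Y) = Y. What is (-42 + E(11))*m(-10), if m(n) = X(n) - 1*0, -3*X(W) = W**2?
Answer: 3100/3 ≈ 1033.3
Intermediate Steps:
X(W) = -W**2/3
m(n) = -n**2/3 (m(n) = -n**2/3 - 1*0 = -n**2/3 + 0 = -n**2/3)
(-42 + E(11))*m(-10) = (-42 + 11)*(-1/3*(-10)**2) = -(-31)*100/3 = -31*(-100/3) = 3100/3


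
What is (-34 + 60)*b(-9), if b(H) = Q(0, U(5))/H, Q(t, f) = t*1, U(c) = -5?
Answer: 0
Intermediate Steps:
Q(t, f) = t
b(H) = 0 (b(H) = 0/H = 0)
(-34 + 60)*b(-9) = (-34 + 60)*0 = 26*0 = 0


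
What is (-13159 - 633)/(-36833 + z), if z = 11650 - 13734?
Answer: 13792/38917 ≈ 0.35440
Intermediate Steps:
z = -2084
(-13159 - 633)/(-36833 + z) = (-13159 - 633)/(-36833 - 2084) = -13792/(-38917) = -13792*(-1/38917) = 13792/38917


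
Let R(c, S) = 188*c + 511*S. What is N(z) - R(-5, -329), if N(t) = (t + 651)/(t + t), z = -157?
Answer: 26542016/157 ≈ 1.6906e+5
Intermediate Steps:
N(t) = (651 + t)/(2*t) (N(t) = (651 + t)/((2*t)) = (651 + t)*(1/(2*t)) = (651 + t)/(2*t))
N(z) - R(-5, -329) = (½)*(651 - 157)/(-157) - (188*(-5) + 511*(-329)) = (½)*(-1/157)*494 - (-940 - 168119) = -247/157 - 1*(-169059) = -247/157 + 169059 = 26542016/157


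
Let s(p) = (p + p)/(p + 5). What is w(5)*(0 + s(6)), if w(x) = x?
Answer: 60/11 ≈ 5.4545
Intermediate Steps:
s(p) = 2*p/(5 + p) (s(p) = (2*p)/(5 + p) = 2*p/(5 + p))
w(5)*(0 + s(6)) = 5*(0 + 2*6/(5 + 6)) = 5*(0 + 2*6/11) = 5*(0 + 2*6*(1/11)) = 5*(0 + 12/11) = 5*(12/11) = 60/11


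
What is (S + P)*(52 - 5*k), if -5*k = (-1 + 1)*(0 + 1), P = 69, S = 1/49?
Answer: 175864/49 ≈ 3589.1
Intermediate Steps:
S = 1/49 ≈ 0.020408
k = 0 (k = -(-1 + 1)*(0 + 1)/5 = -0 = -1/5*0 = 0)
(S + P)*(52 - 5*k) = (1/49 + 69)*(52 - 5*0) = 3382*(52 + 0)/49 = (3382/49)*52 = 175864/49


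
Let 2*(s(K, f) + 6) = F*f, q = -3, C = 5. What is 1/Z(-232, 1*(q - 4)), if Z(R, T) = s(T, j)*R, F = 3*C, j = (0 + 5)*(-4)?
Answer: 1/36192 ≈ 2.7630e-5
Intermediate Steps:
j = -20 (j = 5*(-4) = -20)
F = 15 (F = 3*5 = 15)
s(K, f) = -6 + 15*f/2 (s(K, f) = -6 + (15*f)/2 = -6 + 15*f/2)
Z(R, T) = -156*R (Z(R, T) = (-6 + (15/2)*(-20))*R = (-6 - 150)*R = -156*R)
1/Z(-232, 1*(q - 4)) = 1/(-156*(-232)) = 1/36192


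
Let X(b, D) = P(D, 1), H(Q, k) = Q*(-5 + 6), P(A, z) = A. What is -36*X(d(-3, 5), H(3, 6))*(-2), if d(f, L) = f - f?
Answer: 216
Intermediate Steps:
H(Q, k) = Q (H(Q, k) = Q*1 = Q)
d(f, L) = 0
X(b, D) = D
-36*X(d(-3, 5), H(3, 6))*(-2) = -36*3*(-2) = -108*(-2) = 216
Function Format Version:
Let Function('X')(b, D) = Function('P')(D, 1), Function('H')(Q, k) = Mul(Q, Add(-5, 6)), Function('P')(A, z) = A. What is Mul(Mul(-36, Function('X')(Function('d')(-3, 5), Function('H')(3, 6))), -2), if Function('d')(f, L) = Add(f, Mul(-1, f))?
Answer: 216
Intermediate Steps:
Function('H')(Q, k) = Q (Function('H')(Q, k) = Mul(Q, 1) = Q)
Function('d')(f, L) = 0
Function('X')(b, D) = D
Mul(Mul(-36, Function('X')(Function('d')(-3, 5), Function('H')(3, 6))), -2) = Mul(Mul(-36, 3), -2) = Mul(-108, -2) = 216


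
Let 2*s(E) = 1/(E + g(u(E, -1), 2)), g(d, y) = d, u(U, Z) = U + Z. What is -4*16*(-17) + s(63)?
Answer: 272001/250 ≈ 1088.0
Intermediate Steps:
s(E) = 1/(2*(-1 + 2*E)) (s(E) = 1/(2*(E + (E - 1))) = 1/(2*(E + (-1 + E))) = 1/(2*(-1 + 2*E)))
-4*16*(-17) + s(63) = -4*16*(-17) + 1/(2*(-1 + 2*63)) = -64*(-17) + 1/(2*(-1 + 126)) = 1088 + (½)/125 = 1088 + (½)*(1/125) = 1088 + 1/250 = 272001/250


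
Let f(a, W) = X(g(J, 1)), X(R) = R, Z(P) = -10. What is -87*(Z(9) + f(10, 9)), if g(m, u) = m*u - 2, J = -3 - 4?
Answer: 1653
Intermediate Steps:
J = -7
g(m, u) = -2 + m*u
f(a, W) = -9 (f(a, W) = -2 - 7*1 = -2 - 7 = -9)
-87*(Z(9) + f(10, 9)) = -87*(-10 - 9) = -87*(-19) = 1653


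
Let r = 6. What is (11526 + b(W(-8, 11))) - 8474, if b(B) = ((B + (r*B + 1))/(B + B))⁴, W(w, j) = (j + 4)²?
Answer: 8207513638636/2562890625 ≈ 3202.4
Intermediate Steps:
W(w, j) = (4 + j)²
b(B) = (1 + 7*B)⁴/(16*B⁴) (b(B) = ((B + (6*B + 1))/(B + B))⁴ = ((B + (1 + 6*B))/((2*B)))⁴ = ((1 + 7*B)*(1/(2*B)))⁴ = ((1 + 7*B)/(2*B))⁴ = (1 + 7*B)⁴/(16*B⁴))
(11526 + b(W(-8, 11))) - 8474 = (11526 + (1 + 7*(4 + 11)²)⁴/(16*((4 + 11)²)⁴)) - 8474 = (11526 + (1 + 7*15²)⁴/(16*(15²)⁴)) - 8474 = (11526 + (1/16)*(1 + 7*225)⁴/225⁴) - 8474 = (11526 + (1/16)*(1/2562890625)*(1 + 1575)⁴) - 8474 = (11526 + (1/16)*(1/2562890625)*1576⁴) - 8474 = (11526 + (1/16)*(1/2562890625)*6169143218176) - 8474 = (11526 + 385571451136/2562890625) - 8474 = 29925448794886/2562890625 - 8474 = 8207513638636/2562890625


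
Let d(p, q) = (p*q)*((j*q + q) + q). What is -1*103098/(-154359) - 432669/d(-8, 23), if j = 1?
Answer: 7566142931/217749096 ≈ 34.747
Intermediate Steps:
d(p, q) = 3*p*q**2 (d(p, q) = (p*q)*((1*q + q) + q) = (p*q)*((q + q) + q) = (p*q)*(2*q + q) = (p*q)*(3*q) = 3*p*q**2)
-1*103098/(-154359) - 432669/d(-8, 23) = -1*103098/(-154359) - 432669/(3*(-8)*23**2) = -103098*(-1/154359) - 432669/(3*(-8)*529) = 34366/51453 - 432669/(-12696) = 34366/51453 - 432669*(-1/12696) = 34366/51453 + 144223/4232 = 7566142931/217749096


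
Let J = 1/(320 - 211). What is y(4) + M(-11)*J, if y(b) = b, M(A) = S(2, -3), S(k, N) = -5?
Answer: 431/109 ≈ 3.9541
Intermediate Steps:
M(A) = -5
J = 1/109 ≈ 0.0091743
y(4) + M(-11)*J = 4 - 5*1/109 = 4 - 5/109 = 431/109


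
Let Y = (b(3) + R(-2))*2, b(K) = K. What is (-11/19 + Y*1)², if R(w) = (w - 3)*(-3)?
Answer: 452929/361 ≈ 1254.7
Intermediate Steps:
R(w) = 9 - 3*w (R(w) = (-3 + w)*(-3) = 9 - 3*w)
Y = 36 (Y = (3 + (9 - 3*(-2)))*2 = (3 + (9 + 6))*2 = (3 + 15)*2 = 18*2 = 36)
(-11/19 + Y*1)² = (-11/19 + 36*1)² = (-11*1/19 + 36)² = (-11/19 + 36)² = (673/19)² = 452929/361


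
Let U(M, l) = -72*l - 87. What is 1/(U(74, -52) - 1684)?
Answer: 1/1973 ≈ 0.00050684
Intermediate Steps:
U(M, l) = -87 - 72*l
1/(U(74, -52) - 1684) = 1/((-87 - 72*(-52)) - 1684) = 1/((-87 + 3744) - 1684) = 1/(3657 - 1684) = 1/1973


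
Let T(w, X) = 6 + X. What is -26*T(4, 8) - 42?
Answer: -406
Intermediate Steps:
-26*T(4, 8) - 42 = -26*(6 + 8) - 42 = -26*14 - 42 = -364 - 42 = -406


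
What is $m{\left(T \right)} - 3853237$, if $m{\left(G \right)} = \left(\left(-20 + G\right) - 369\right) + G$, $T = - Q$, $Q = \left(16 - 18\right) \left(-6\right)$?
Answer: $-3853650$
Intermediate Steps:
$Q = 12$ ($Q = \left(-2\right) \left(-6\right) = 12$)
$T = -12$ ($T = \left(-1\right) 12 = -12$)
$m{\left(G \right)} = -389 + 2 G$ ($m{\left(G \right)} = \left(-389 + G\right) + G = -389 + 2 G$)
$m{\left(T \right)} - 3853237 = \left(-389 + 2 \left(-12\right)\right) - 3853237 = \left(-389 - 24\right) - 3853237 = -413 - 3853237 = -3853650$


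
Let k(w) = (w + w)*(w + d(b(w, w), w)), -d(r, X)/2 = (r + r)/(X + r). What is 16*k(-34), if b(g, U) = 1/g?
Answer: 42804096/1157 ≈ 36996.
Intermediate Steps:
d(r, X) = -4*r/(X + r) (d(r, X) = -2*(r + r)/(X + r) = -2*2*r/(X + r) = -4*r/(X + r))
k(w) = 2*w*(w - 4/(w*(w + 1/w))) (k(w) = (w + w)*(w - 4/(w*(w + 1/w))) = (2*w)*(w - 4/(w*(w + 1/w))) = 2*w*(w - 4/(w*(w + 1/w))))
16*k(-34) = 16*(2*(-34)*(-4 - 34 + (-34)**3)/(1 + (-34)**2)) = 16*(2*(-34)*(-4 - 34 - 39304)/(1 + 1156)) = 16*(2*(-34)*(-39342)/1157) = 16*(2*(-34)*(1/1157)*(-39342)) = 16*(2675256/1157) = 42804096/1157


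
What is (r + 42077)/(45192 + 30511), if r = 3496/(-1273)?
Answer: 2818975/5072101 ≈ 0.55578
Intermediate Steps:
r = -184/67 (r = 3496*(-1/1273) = -184/67 ≈ -2.7463)
(r + 42077)/(45192 + 30511) = (-184/67 + 42077)/(45192 + 30511) = (2818975/67)/75703 = (2818975/67)*(1/75703) = 2818975/5072101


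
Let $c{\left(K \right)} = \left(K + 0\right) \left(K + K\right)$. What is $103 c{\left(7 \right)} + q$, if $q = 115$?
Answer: $10209$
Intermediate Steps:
$c{\left(K \right)} = 2 K^{2}$ ($c{\left(K \right)} = K 2 K = 2 K^{2}$)
$103 c{\left(7 \right)} + q = 103 \cdot 2 \cdot 7^{2} + 115 = 103 \cdot 2 \cdot 49 + 115 = 103 \cdot 98 + 115 = 10094 + 115 = 10209$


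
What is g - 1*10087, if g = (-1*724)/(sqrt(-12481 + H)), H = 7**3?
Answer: -10087 + 362*I*sqrt(42)/357 ≈ -10087.0 + 6.5715*I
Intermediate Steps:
H = 343
g = 362*I*sqrt(42)/357 (g = (-1*724)/(sqrt(-12481 + 343)) = -724*(-I*sqrt(42)/714) = -(-362)*I*sqrt(42)/357 = 362*I*sqrt(42)/357 ≈ 6.5715*I)
g - 1*10087 = 362*I*sqrt(42)/357 - 1*10087 = 362*I*sqrt(42)/357 - 10087 = -10087 + 362*I*sqrt(42)/357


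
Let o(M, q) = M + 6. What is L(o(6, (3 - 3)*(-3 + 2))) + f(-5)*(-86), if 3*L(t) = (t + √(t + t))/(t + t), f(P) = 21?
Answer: -10835/6 + √6/36 ≈ -1805.8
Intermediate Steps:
o(M, q) = 6 + M
L(t) = (t + √2*√t)/(6*t) (L(t) = ((t + √(t + t))/(t + t))/3 = ((t + √(2*t))/((2*t)))/3 = ((t + √2*√t)*(1/(2*t)))/3 = ((t + √2*√t)/(2*t))/3 = (t + √2*√t)/(6*t))
L(o(6, (3 - 3)*(-3 + 2))) + f(-5)*(-86) = (⅙ + √2/(6*√(6 + 6))) + 21*(-86) = (⅙ + √2/(6*√12)) - 1806 = (⅙ + √2*(√3/6)/6) - 1806 = (⅙ + √6/36) - 1806 = -10835/6 + √6/36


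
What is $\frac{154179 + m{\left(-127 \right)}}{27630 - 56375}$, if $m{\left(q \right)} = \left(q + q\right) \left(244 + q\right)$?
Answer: $- \frac{124461}{28745} \approx -4.3298$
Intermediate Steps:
$m{\left(q \right)} = 2 q \left(244 + q\right)$
$\frac{154179 + m{\left(-127 \right)}}{27630 - 56375} = \frac{154179 + 2 \left(-127\right) \left(244 - 127\right)}{27630 - 56375} = \frac{154179 + 2 \left(-127\right) 117}{-28745} = \left(154179 - 29718\right) \left(- \frac{1}{28745}\right) = 124461 \left(- \frac{1}{28745}\right) = - \frac{124461}{28745}$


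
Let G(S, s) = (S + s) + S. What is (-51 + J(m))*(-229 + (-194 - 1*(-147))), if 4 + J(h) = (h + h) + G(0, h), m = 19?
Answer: -552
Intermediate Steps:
G(S, s) = s + 2*S
J(h) = -4 + 3*h (J(h) = -4 + ((h + h) + (h + 2*0)) = -4 + (2*h + (h + 0)) = -4 + (2*h + h) = -4 + 3*h)
(-51 + J(m))*(-229 + (-194 - 1*(-147))) = (-51 + (-4 + 3*19))*(-229 + (-194 - 1*(-147))) = (-51 + (-4 + 57))*(-229 + (-194 + 147)) = (-51 + 53)*(-229 - 47) = 2*(-276) = -552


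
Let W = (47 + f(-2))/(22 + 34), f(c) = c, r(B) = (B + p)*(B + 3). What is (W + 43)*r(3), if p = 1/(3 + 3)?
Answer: 46607/56 ≈ 832.27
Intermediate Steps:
p = 1/6 ≈ 0.16667
r(B) = (3 + B)*(1/6 + B) (r(B) = (B + 1/6)*(B + 3) = (1/6 + B)*(3 + B) = (3 + B)*(1/6 + B))
W = 45/56 (W = (47 - 2)/(22 + 34) = 45/56 ≈ 0.80357)
(W + 43)*r(3) = (45/56 + 43)*(1/2 + 3**2 + (19/6)*3) = 2453*(1/2 + 9 + 19/2)/56 = (2453/56)*19 = 46607/56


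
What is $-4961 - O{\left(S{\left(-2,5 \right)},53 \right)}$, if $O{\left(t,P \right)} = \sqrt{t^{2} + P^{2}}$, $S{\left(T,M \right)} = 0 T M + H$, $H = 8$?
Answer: $-4961 - 13 \sqrt{17} \approx -5014.6$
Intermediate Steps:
$S{\left(T,M \right)} = 8$ ($S{\left(T,M \right)} = 0 T M + 8 = 0 M + 8 = 0 + 8 = 8$)
$O{\left(t,P \right)} = \sqrt{P^{2} + t^{2}}$
$-4961 - O{\left(S{\left(-2,5 \right)},53 \right)} = -4961 - \sqrt{53^{2} + 8^{2}} = -4961 - \sqrt{2809 + 64} = -4961 - \sqrt{2873} = -4961 - 13 \sqrt{17}$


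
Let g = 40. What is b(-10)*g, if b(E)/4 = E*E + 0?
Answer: 16000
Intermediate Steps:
b(E) = 4*E² (b(E) = 4*(E*E + 0) = 4*(E² + 0) = 4*E²)
b(-10)*g = (4*(-10)²)*40 = (4*100)*40 = 400*40 = 16000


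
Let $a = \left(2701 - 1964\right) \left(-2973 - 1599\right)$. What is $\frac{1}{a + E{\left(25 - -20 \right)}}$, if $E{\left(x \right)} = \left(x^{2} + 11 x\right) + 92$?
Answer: $- \frac{1}{3366952} \approx -2.97 \cdot 10^{-7}$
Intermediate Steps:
$a = -3369564$ ($a = 737 \left(-4572\right) = -3369564$)
$E{\left(x \right)} = 92 + x^{2} + 11 x$
$\frac{1}{a + E{\left(25 - -20 \right)}} = \frac{1}{-3369564 + \left(92 + \left(25 - -20\right)^{2} + 11 \left(25 - -20\right)\right)} = \frac{1}{-3369564 + \left(92 + \left(25 + 20\right)^{2} + 11 \left(25 + 20\right)\right)} = \frac{1}{-3369564 + \left(92 + 45^{2} + 11 \cdot 45\right)} = \frac{1}{-3369564 + \left(92 + 2025 + 495\right)} = \frac{1}{-3369564 + 2612} = \frac{1}{-3366952} = - \frac{1}{3366952}$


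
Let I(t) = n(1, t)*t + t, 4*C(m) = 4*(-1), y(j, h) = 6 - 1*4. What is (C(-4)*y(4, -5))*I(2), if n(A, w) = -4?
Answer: 12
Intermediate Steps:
y(j, h) = 2 (y(j, h) = 6 - 4 = 2)
C(m) = -1 (C(m) = (4*(-1))/4 = (1/4)*(-4) = -1)
I(t) = -3*t (I(t) = -4*t + t = -3*t)
(C(-4)*y(4, -5))*I(2) = (-1*2)*(-3*2) = -2*(-6) = 12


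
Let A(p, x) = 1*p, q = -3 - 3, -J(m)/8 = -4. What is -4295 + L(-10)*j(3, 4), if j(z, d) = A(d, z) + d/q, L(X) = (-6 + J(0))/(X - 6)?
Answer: -51605/12 ≈ -4300.4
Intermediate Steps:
J(m) = 32 (J(m) = -8*(-4) = 32)
q = -6
L(X) = 26/(-6 + X) (L(X) = (-6 + 32)/(X - 6) = 26/(-6 + X))
A(p, x) = p
j(z, d) = 5*d/6 (j(z, d) = d + d/(-6) = d + d*(-⅙) = d - d/6 = 5*d/6)
-4295 + L(-10)*j(3, 4) = -4295 + (26/(-6 - 10))*((⅚)*4) = -4295 + (26/(-16))*(10/3) = -4295 + (26*(-1/16))*(10/3) = -4295 - 13/8*10/3 = -4295 - 65/12 = -51605/12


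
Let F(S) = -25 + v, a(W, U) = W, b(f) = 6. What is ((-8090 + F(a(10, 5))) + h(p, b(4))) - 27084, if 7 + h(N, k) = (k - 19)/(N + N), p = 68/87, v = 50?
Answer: -4782347/136 ≈ -35164.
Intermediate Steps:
p = 68/87 (p = 68*(1/87) = 68/87 ≈ 0.78161)
h(N, k) = -7 + (-19 + k)/(2*N) (h(N, k) = -7 + (k - 19)/(N + N) = -7 + (-19 + k)/((2*N)) = -7 + (-19 + k)*(1/(2*N)) = -7 + (-19 + k)/(2*N))
F(S) = 25 (F(S) = -25 + 50 = 25)
((-8090 + F(a(10, 5))) + h(p, b(4))) - 27084 = ((-8090 + 25) + (-19 + 6 - 14*68/87)/(2*(68/87))) - 27084 = (-8065 + (1/2)*(87/68)*(-19 + 6 - 952/87)) - 27084 = (-8065 + (1/2)*(87/68)*(-2083/87)) - 27084 = (-8065 - 2083/136) - 27084 = -1098923/136 - 27084 = -4782347/136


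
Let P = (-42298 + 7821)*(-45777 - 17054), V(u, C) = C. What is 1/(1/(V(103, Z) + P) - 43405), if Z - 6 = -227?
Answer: -2166224166/94024959925229 ≈ -2.3039e-5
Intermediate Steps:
Z = -221 (Z = 6 - 227 = -221)
P = 2166224387 (P = -34477*(-62831) = 2166224387)
1/(1/(V(103, Z) + P) - 43405) = 1/(1/(-221 + 2166224387) - 43405) = 1/(1/2166224166 - 43405) = 1/(-94024959925229/2166224166) = -2166224166/94024959925229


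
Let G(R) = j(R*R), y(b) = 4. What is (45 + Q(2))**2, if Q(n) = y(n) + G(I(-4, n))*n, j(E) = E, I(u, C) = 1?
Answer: 2601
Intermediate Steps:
G(R) = R**2 (G(R) = R*R = R**2)
Q(n) = 4 + n (Q(n) = 4 + 1**2*n = 4 + 1*n = 4 + n)
(45 + Q(2))**2 = (45 + (4 + 2))**2 = (45 + 6)**2 = 51**2 = 2601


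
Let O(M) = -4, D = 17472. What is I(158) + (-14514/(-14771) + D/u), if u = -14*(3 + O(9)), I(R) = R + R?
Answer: 23116358/14771 ≈ 1565.0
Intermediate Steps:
I(R) = 2*R
u = 14 (u = -14*(3 - 4) = -14*(-1) = 14)
I(158) + (-14514/(-14771) + D/u) = 2*158 + (-14514/(-14771) + 17472/14) = 316 + (-14514*(-1/14771) + 17472*(1/14)) = 316 + (14514/14771 + 1248) = 316 + 18448722/14771 = 23116358/14771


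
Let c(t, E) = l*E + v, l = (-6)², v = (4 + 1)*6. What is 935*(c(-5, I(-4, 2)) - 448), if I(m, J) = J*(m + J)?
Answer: -525470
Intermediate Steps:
I(m, J) = J*(J + m)
v = 30 (v = 5*6 = 30)
l = 36
c(t, E) = 30 + 36*E (c(t, E) = 36*E + 30 = 30 + 36*E)
935*(c(-5, I(-4, 2)) - 448) = 935*((30 + 36*(2*(2 - 4))) - 448) = 935*((30 + 36*(2*(-2))) - 448) = 935*((30 + 36*(-4)) - 448) = 935*((30 - 144) - 448) = 935*(-114 - 448) = 935*(-562) = -525470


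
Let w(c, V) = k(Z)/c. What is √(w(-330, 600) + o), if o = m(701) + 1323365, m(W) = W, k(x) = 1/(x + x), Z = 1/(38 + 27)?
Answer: √5767631067/66 ≈ 1150.7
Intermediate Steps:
Z = 1/65 ≈ 0.015385
k(x) = 1/(2*x)
o = 1324066 (o = 701 + 1323365 = 1324066)
w(c, V) = 65/(2*c) (w(c, V) = (1/(2*(1/65)))/c = ((½)*65)/c = 65/(2*c))
√(w(-330, 600) + o) = √((65/2)/(-330) + 1324066) = √((65/2)*(-1/330) + 1324066) = √(-13/132 + 1324066) = √(174776699/132) = √5767631067/66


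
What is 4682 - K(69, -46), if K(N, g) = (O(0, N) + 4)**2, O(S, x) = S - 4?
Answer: 4682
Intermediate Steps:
O(S, x) = -4 + S
K(N, g) = 0 (K(N, g) = ((-4 + 0) + 4)**2 = (-4 + 4)**2 = 0**2 = 0)
4682 - K(69, -46) = 4682 - 1*0 = 4682 + 0 = 4682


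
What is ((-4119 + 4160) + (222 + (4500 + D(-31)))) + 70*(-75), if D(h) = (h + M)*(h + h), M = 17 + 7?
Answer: -53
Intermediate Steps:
M = 24
D(h) = 2*h*(24 + h) (D(h) = (h + 24)*(h + h) = (24 + h)*(2*h) = 2*h*(24 + h))
((-4119 + 4160) + (222 + (4500 + D(-31)))) + 70*(-75) = ((-4119 + 4160) + (222 + (4500 + 2*(-31)*(24 - 31)))) + 70*(-75) = (41 + (222 + (4500 + 2*(-31)*(-7)))) - 5250 = (41 + (222 + (4500 + 434))) - 5250 = (41 + (222 + 4934)) - 5250 = (41 + 5156) - 5250 = 5197 - 5250 = -53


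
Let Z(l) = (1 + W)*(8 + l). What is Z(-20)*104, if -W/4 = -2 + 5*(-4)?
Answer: -111072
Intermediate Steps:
W = 88 (W = -4*(-2 + 5*(-4)) = -4*(-2 - 20) = -4*(-22) = 88)
Z(l) = 712 + 89*l (Z(l) = (1 + 88)*(8 + l) = 89*(8 + l) = 712 + 89*l)
Z(-20)*104 = (712 + 89*(-20))*104 = (712 - 1780)*104 = -1068*104 = -111072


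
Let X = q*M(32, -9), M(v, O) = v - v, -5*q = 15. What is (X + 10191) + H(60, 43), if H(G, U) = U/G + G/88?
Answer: 6726983/660 ≈ 10192.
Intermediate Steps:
q = -3 (q = -1/5*15 = -3)
H(G, U) = G/88 + U/G (H(G, U) = U/G + G*(1/88) = U/G + G/88 = G/88 + U/G)
M(v, O) = 0
X = 0 (X = -3*0 = 0)
(X + 10191) + H(60, 43) = (0 + 10191) + ((1/88)*60 + 43/60) = 10191 + (15/22 + 43*(1/60)) = 10191 + (15/22 + 43/60) = 10191 + 923/660 = 6726983/660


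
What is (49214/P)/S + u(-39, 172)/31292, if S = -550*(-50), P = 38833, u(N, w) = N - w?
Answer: -5086101773/759476397500 ≈ -0.0066969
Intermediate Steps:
S = 27500
(49214/P)/S + u(-39, 172)/31292 = (49214/38833)/27500 + (-39 - 1*172)/31292 = (49214*(1/38833))*(1/27500) + (-39 - 172)*(1/31292) = (49214/38833)*(1/27500) - 211*1/31292 = 2237/48541250 - 211/31292 = -5086101773/759476397500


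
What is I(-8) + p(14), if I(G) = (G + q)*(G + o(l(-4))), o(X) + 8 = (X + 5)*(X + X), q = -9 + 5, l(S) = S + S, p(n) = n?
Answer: -370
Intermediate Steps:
l(S) = 2*S
q = -4
o(X) = -8 + 2*X*(5 + X) (o(X) = -8 + (X + 5)*(X + X) = -8 + (5 + X)*(2*X) = -8 + 2*X*(5 + X))
I(G) = (-4 + G)*(40 + G) (I(G) = (G - 4)*(G + (-8 + 2*(2*(-4))² + 10*(2*(-4)))) = (-4 + G)*(G + (-8 + 2*(-8)² + 10*(-8))) = (-4 + G)*(G + (-8 + 2*64 - 80)) = (-4 + G)*(G + (-8 + 128 - 80)) = (-4 + G)*(G + 40) = (-4 + G)*(40 + G))
I(-8) + p(14) = (-160 + (-8)² + 36*(-8)) + 14 = (-160 + 64 - 288) + 14 = -384 + 14 = -370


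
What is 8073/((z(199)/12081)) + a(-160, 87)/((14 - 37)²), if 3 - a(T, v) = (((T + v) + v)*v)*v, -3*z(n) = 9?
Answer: -17197880622/529 ≈ -3.2510e+7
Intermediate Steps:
z(n) = -3 (z(n) = -⅓*9 = -3)
a(T, v) = 3 - v²*(T + 2*v) (a(T, v) = 3 - ((T + v) + v)*v*v = 3 - (T + 2*v)*v*v = 3 - v*(T + 2*v)*v = 3 - v²*(T + 2*v))
8073/((z(199)/12081)) + a(-160, 87)/((14 - 37)²) = 8073/((-3/12081)) + (3 - 2*87³ - 1*(-160)*87²)/((14 - 37)²) = 8073/((-3*1/12081)) + (3 - 2*658503 - 1*(-160)*7569)/((-23)²) = 8073/(-1/4027) + (3 - 1317006 + 1211040)/529 = 8073*(-4027) - 105963*1/529 = -32509971 - 105963/529 = -17197880622/529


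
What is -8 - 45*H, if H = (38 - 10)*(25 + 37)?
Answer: -78128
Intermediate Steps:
H = 1736 (H = 28*62 = 1736)
-8 - 45*H = -8 - 45*1736 = -8 - 78120 = -78128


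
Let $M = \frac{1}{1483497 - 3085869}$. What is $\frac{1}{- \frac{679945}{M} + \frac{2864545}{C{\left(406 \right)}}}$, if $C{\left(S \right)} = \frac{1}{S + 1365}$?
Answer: $\frac{1}{1094597938735} \approx 9.1358 \cdot 10^{-13}$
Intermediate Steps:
$M = - \frac{1}{1602372}$ ($M = \frac{1}{-1602372} = - \frac{1}{1602372} \approx -6.2408 \cdot 10^{-7}$)
$C{\left(S \right)} = \frac{1}{1365 + S}$
$\frac{1}{- \frac{679945}{M} + \frac{2864545}{C{\left(406 \right)}}} = \frac{1}{- \frac{679945}{- \frac{1}{1602372}} + \frac{2864545}{\frac{1}{1365 + 406}}} = \frac{1}{\left(-679945\right) \left(-1602372\right) + \frac{2864545}{\frac{1}{1771}}} = \frac{1}{1089524829540 + 2864545 \frac{1}{\frac{1}{1771}}} = \frac{1}{1089524829540 + 2864545 \cdot 1771} = \frac{1}{1089524829540 + 5073109195} = \frac{1}{1094597938735}$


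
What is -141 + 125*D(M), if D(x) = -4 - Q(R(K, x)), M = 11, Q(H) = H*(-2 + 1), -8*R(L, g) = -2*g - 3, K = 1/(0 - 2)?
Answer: -2003/8 ≈ -250.38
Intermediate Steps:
K = -½ (K = 1/(-2) = -½ ≈ -0.50000)
R(L, g) = 3/8 + g/4 (R(L, g) = -(-2*g - 3)/8 = -(-3 - 2*g)/8 = 3/8 + g/4)
Q(H) = -H (Q(H) = H*(-1) = -H)
D(x) = -29/8 + x/4 (D(x) = -4 - (-1)*(3/8 + x/4) = -4 - (-3/8 - x/4) = -4 + (3/8 + x/4) = -29/8 + x/4)
-141 + 125*D(M) = -141 + 125*(-29/8 + (¼)*11) = -141 + 125*(-29/8 + 11/4) = -141 + 125*(-7/8) = -141 - 875/8 = -2003/8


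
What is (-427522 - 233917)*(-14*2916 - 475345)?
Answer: 341414307191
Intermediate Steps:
(-427522 - 233917)*(-14*2916 - 475345) = -661439*(-40824 - 475345) = -661439*(-516169) = 341414307191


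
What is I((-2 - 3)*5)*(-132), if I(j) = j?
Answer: 3300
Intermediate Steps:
I((-2 - 3)*5)*(-132) = ((-2 - 3)*5)*(-132) = -5*5*(-132) = -25*(-132) = 3300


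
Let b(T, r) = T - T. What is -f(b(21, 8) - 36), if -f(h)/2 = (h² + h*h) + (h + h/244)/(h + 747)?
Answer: 24981206/4819 ≈ 5183.9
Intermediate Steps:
b(T, r) = 0
f(h) = -4*h² - 245*h/(122*(747 + h)) (f(h) = -2*((h² + h*h) + (h + h/244)/(h + 747)) = -2*((h² + h²) + (h + h*(1/244))/(747 + h)) = -2*(2*h² + (h + h/244)/(747 + h)) = -2*(2*h² + (245*h/244)/(747 + h)) = -2*(2*h² + 245*h/(244*(747 + h))) = -4*h² - 245*h/(122*(747 + h)))
-f(b(21, 8) - 36) = -(-1)*(0 - 36)*(245 + 488*(0 - 36)² + 364536*(0 - 36))/(91134 + 122*(0 - 36)) = -(-1)*(-36)*(245 + 488*(-36)² + 364536*(-36))/(91134 + 122*(-36)) = -(-1)*(-36)*(245 + 488*1296 - 13123296)/(91134 - 4392) = -(-1)*(-36)*(245 + 632448 - 13123296)/86742 = -(-1)*(-36)*(-12490603)/86742 = -1*(-24981206/4819) = 24981206/4819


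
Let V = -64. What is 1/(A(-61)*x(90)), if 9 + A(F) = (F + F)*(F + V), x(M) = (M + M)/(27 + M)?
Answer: 13/304820 ≈ 4.2648e-5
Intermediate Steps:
x(M) = 2*M/(27 + M) (x(M) = (2*M)/(27 + M) = 2*M/(27 + M))
A(F) = -9 + 2*F*(-64 + F) (A(F) = -9 + (F + F)*(F - 64) = -9 + (2*F)*(-64 + F) = -9 + 2*F*(-64 + F))
1/(A(-61)*x(90)) = 1/((-9 - 128*(-61) + 2*(-61)**2)*((2*90/(27 + 90)))) = 1/((-9 + 7808 + 2*3721)*((2*90/117))) = 1/((-9 + 7808 + 7442)*((2*90*(1/117)))) = 1/(15241*(20/13)) = (1/15241)*(13/20) = 13/304820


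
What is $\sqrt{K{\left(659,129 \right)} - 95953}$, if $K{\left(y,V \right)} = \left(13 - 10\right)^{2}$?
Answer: $2 i \sqrt{23986} \approx 309.75 i$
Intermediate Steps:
$K{\left(y,V \right)} = 9$ ($K{\left(y,V \right)} = 3^{2} = 9$)
$\sqrt{K{\left(659,129 \right)} - 95953} = \sqrt{9 - 95953} = \sqrt{-95944} = 2 i \sqrt{23986}$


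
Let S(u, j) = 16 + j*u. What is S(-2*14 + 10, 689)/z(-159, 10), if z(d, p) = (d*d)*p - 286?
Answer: -6193/126262 ≈ -0.049049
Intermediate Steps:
z(d, p) = -286 + p*d² (z(d, p) = d²*p - 286 = p*d² - 286 = -286 + p*d²)
S(-2*14 + 10, 689)/z(-159, 10) = (16 + 689*(-2*14 + 10))/(-286 + 10*(-159)²) = (16 + 689*(-28 + 10))/(-286 + 10*25281) = (16 + 689*(-18))/(-286 + 252810) = (16 - 12402)/252524 = -12386*1/252524 = -6193/126262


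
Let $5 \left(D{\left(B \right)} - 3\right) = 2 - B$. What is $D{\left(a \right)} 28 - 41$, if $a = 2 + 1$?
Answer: $\frac{187}{5} \approx 37.4$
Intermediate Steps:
$a = 3$
$D{\left(B \right)} = \frac{17}{5} - \frac{B}{5}$ ($D{\left(B \right)} = 3 + \frac{2 - B}{5} = 3 - \left(- \frac{2}{5} + \frac{B}{5}\right) = \frac{17}{5} - \frac{B}{5}$)
$D{\left(a \right)} 28 - 41 = \left(\frac{17}{5} - \frac{3}{5}\right) 28 - 41 = \frac{14}{5} \cdot 28 - 41 = \frac{392}{5} - 41 = \frac{187}{5}$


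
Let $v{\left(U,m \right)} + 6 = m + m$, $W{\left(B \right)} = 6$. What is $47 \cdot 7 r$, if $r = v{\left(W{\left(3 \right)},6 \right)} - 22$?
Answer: $-5264$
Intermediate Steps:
$v{\left(U,m \right)} = -6 + 2 m$ ($v{\left(U,m \right)} = -6 + \left(m + m\right) = -6 + 2 m$)
$r = -16$ ($r = \left(-6 + 2 \cdot 6\right) - 22 = \left(-6 + 12\right) - 22 = 6 - 22 = -16$)
$47 \cdot 7 r = 47 \cdot 7 \left(-16\right) = 329 \left(-16\right) = -5264$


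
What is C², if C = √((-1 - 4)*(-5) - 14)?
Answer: 11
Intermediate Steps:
C = √11 (C = √(-5*(-5) - 14) = √(25 - 14) = √11 ≈ 3.3166)
C² = (√11)² = 11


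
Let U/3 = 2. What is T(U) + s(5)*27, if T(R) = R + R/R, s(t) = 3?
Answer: 88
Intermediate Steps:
U = 6 (U = 3*2 = 6)
T(R) = 1 + R (T(R) = R + 1 = 1 + R)
T(U) + s(5)*27 = (1 + 6) + 3*27 = 7 + 81 = 88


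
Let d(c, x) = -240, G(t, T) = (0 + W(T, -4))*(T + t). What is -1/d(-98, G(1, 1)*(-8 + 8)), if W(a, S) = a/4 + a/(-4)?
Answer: 1/240 ≈ 0.0041667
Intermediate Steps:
W(a, S) = 0 (W(a, S) = a*(¼) + a*(-¼) = a/4 - a/4 = 0)
G(t, T) = 0 (G(t, T) = (0 + 0)*(T + t) = 0*(T + t) = 0)
-1/d(-98, G(1, 1)*(-8 + 8)) = -1/(-240) = -1*(-1/240) = 1/240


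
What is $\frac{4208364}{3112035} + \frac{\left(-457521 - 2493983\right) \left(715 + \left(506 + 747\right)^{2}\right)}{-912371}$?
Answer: $\frac{4809130800376511468}{946443494995} \approx 5.0813 \cdot 10^{6}$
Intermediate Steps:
$\frac{4208364}{3112035} + \frac{\left(-457521 - 2493983\right) \left(715 + \left(506 + 747\right)^{2}\right)}{-912371} = 4208364 \cdot \frac{1}{3112035} + - 2951504 \left(715 + 1253^{2}\right) \left(- \frac{1}{912371}\right) = \frac{1402788}{1037345} + - 2951504 \left(715 + 1570009\right) \left(- \frac{1}{912371}\right) = \frac{1402788}{1037345} + \left(-2951504\right) 1570724 \left(- \frac{1}{912371}\right) = \frac{1402788}{1037345} - - \frac{4635998168896}{912371} = \frac{1402788}{1037345} + \frac{4635998168896}{912371} = \frac{4809130800376511468}{946443494995}$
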